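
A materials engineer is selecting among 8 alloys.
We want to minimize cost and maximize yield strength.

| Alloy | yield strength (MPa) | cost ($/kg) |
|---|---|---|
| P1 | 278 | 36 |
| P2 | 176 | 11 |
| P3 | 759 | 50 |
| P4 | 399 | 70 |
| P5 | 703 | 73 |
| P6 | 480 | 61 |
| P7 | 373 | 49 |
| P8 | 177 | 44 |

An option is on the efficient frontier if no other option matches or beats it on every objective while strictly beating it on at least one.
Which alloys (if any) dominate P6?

P3

P3: yield strength 759≥480, cost 50≤61 — dominates P6.
Others (P1, P2, P4, P5, P7, P8) are each worse than P6 on at least one objective.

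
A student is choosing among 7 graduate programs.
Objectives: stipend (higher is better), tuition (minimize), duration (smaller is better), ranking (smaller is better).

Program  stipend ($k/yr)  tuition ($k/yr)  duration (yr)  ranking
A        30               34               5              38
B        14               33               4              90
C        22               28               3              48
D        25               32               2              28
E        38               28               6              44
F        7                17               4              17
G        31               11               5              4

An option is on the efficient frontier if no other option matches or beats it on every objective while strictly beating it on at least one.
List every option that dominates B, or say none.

C: stipend 22≥14, tuition 28≤33, duration 3≤4, ranking 48≤90 — dominates B.
D: stipend 25≥14, tuition 32≤33, duration 2≤4, ranking 28≤90 — dominates B.
Others (A, E, F, G) are each worse than B on at least one objective.

C, D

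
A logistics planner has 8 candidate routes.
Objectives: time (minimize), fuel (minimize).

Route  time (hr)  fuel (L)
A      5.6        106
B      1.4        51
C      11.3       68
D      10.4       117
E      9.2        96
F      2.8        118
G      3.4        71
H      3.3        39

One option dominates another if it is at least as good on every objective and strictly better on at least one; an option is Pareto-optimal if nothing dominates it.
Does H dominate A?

Yes

H vs A: time 3.3≤5.6, fuel 39≤106 — H is at least as good on every objective with at least one strict improvement.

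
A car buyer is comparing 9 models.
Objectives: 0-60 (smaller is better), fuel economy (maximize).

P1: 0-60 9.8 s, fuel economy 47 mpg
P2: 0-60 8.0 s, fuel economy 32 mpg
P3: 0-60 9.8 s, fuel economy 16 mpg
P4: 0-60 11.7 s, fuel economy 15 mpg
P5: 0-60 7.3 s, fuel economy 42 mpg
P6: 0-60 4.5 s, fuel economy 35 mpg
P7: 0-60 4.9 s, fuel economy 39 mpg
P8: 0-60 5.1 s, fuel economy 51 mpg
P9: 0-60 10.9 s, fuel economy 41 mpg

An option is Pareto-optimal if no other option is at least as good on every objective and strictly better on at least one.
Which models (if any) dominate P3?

P1: 0-60 9.8≤9.8, fuel economy 47≥16 — dominates P3.
P2: 0-60 8.0≤9.8, fuel economy 32≥16 — dominates P3.
P5: 0-60 7.3≤9.8, fuel economy 42≥16 — dominates P3.
P6: 0-60 4.5≤9.8, fuel economy 35≥16 — dominates P3.
P7: 0-60 4.9≤9.8, fuel economy 39≥16 — dominates P3.
P8: 0-60 5.1≤9.8, fuel economy 51≥16 — dominates P3.
Others (P4, P9) are each worse than P3 on at least one objective.

P1, P2, P5, P6, P7, P8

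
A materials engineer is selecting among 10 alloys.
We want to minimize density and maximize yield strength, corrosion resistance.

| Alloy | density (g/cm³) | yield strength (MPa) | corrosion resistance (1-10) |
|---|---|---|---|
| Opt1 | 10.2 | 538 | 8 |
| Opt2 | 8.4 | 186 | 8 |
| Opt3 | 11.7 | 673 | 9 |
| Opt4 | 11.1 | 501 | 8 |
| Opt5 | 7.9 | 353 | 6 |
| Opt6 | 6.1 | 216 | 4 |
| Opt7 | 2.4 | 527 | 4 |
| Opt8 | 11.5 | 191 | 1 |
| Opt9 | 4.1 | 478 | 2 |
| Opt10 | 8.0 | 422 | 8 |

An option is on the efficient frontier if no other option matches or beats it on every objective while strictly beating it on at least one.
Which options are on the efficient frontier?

Opt1: not dominated.
Opt2: dominated by Opt10 (density 8.0≤8.4, yield strength 422≥186, corrosion resistance 8≥8).
Opt3: not dominated (best yield strength).
Opt4: dominated by Opt1 (density 10.2≤11.1, yield strength 538≥501, corrosion resistance 8≥8).
Opt5: not dominated.
Opt6: dominated by Opt7 (density 2.4≤6.1, yield strength 527≥216, corrosion resistance 4≥4).
Opt7: not dominated (best density).
Opt8: dominated by Opt1 (density 10.2≤11.5, yield strength 538≥191, corrosion resistance 8≥1).
Opt9: dominated by Opt7 (density 2.4≤4.1, yield strength 527≥478, corrosion resistance 4≥2).
Opt10: not dominated.

Opt1, Opt3, Opt5, Opt7, Opt10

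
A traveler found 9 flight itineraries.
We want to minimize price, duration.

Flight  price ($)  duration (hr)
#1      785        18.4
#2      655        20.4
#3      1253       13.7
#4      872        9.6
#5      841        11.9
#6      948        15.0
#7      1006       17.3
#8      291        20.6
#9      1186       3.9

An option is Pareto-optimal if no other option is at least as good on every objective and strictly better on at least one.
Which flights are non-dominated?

#1, #2, #4, #5, #8, #9

#1: not dominated.
#2: not dominated.
#3: dominated by #4 (price 872≤1253, duration 9.6≤13.7).
#4: not dominated.
#5: not dominated.
#6: dominated by #4 (price 872≤948, duration 9.6≤15.0).
#7: dominated by #4 (price 872≤1006, duration 9.6≤17.3).
#8: not dominated (best price).
#9: not dominated (best duration).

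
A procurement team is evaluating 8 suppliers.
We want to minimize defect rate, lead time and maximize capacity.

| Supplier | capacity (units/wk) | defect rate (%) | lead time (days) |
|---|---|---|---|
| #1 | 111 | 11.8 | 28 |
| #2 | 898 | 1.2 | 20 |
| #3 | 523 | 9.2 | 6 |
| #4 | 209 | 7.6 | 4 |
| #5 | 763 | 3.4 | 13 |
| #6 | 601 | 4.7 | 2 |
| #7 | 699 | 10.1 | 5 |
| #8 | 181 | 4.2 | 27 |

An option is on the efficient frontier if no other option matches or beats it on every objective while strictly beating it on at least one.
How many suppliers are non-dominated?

4

#1: dominated by #2 (capacity 898≥111, defect rate 1.2≤11.8, lead time 20≤28).
#2: not dominated (best capacity).
#3: dominated by #6 (capacity 601≥523, defect rate 4.7≤9.2, lead time 2≤6).
#4: dominated by #6 (capacity 601≥209, defect rate 4.7≤7.6, lead time 2≤4).
#5: not dominated.
#6: not dominated (best lead time).
#7: not dominated.
#8: dominated by #2 (capacity 898≥181, defect rate 1.2≤4.2, lead time 20≤27).
Pareto-optimal: #2, #5, #6, #7 → 4.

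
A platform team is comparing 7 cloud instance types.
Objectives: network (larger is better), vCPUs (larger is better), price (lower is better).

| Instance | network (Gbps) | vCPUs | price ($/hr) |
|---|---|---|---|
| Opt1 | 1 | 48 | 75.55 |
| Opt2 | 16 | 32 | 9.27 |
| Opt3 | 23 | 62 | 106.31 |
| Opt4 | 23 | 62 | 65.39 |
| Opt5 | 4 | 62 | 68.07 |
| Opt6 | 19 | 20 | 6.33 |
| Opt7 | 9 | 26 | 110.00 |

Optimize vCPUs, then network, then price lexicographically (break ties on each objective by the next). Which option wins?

Opt4

First maximize vCPUs: best is 62, kept {Opt3, Opt4, Opt5}.
Then maximize network: best is 23, kept {Opt3, Opt4}.
Then minimize price: best is 65.39, kept {Opt4}.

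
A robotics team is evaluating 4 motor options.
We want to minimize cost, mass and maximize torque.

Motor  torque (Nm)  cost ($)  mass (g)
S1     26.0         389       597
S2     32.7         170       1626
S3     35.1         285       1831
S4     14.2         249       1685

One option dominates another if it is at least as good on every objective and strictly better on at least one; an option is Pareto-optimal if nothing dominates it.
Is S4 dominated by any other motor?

S2 vs S4: torque 32.7≥14.2, cost 170≤249, mass 1626≤1685 — S2 is at least as good on every objective and strictly better on at least one, so S2 dominates S4.

Yes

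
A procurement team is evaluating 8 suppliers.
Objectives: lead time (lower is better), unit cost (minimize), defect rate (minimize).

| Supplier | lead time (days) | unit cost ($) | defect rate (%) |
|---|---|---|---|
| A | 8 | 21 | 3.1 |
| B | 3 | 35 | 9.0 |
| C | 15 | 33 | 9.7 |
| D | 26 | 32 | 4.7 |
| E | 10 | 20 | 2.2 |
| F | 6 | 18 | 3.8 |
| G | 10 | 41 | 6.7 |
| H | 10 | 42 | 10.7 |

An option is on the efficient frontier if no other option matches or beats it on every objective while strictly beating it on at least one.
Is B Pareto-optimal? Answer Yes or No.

Yes

A: worse on lead time (8 vs 3).
C: worse on lead time (15 vs 3).
D: worse on lead time (26 vs 3).
E: worse on lead time (10 vs 3).
F: worse on lead time (6 vs 3).
G: worse on lead time (10 vs 3).
H: worse on lead time (10 vs 3).
No option is at least as good as B on every objective and strictly better on one.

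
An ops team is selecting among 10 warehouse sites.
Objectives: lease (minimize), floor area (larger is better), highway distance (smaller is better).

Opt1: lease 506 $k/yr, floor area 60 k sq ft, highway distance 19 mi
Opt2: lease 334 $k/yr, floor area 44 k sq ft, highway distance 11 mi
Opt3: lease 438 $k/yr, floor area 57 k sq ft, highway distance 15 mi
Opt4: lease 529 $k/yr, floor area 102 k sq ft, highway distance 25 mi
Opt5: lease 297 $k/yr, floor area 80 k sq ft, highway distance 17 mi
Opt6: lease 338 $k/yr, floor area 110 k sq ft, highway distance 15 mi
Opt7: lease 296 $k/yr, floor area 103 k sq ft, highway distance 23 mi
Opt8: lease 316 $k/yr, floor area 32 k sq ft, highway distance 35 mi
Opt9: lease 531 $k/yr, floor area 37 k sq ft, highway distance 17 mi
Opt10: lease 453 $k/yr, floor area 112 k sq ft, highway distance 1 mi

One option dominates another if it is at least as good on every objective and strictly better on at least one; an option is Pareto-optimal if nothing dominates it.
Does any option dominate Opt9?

Yes

Opt2 vs Opt9: lease 334≤531, floor area 44≥37, highway distance 11≤17 — Opt2 is at least as good on every objective and strictly better on at least one, so Opt2 dominates Opt9.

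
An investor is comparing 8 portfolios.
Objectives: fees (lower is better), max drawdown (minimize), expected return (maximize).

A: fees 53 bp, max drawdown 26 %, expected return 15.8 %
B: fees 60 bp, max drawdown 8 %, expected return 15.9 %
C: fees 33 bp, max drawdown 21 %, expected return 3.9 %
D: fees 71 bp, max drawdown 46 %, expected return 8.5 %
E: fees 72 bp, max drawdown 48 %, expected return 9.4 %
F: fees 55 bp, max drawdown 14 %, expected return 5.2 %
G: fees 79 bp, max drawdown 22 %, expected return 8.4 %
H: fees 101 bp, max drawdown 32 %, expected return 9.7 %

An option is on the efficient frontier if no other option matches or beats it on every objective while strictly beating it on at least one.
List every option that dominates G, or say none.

B: fees 60≤79, max drawdown 8≤22, expected return 15.9≥8.4 — dominates G.
Others (A, C, D, E, F, H) are each worse than G on at least one objective.

B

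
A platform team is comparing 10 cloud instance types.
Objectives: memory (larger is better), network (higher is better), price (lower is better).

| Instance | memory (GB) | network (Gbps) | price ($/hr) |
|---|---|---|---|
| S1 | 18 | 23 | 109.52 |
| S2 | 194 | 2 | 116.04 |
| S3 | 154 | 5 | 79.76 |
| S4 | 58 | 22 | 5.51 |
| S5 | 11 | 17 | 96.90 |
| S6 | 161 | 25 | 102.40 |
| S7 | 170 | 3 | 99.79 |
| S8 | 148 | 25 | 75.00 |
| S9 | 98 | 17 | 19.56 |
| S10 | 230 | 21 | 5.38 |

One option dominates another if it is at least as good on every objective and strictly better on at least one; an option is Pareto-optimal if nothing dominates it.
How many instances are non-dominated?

S1: dominated by S6 (memory 161≥18, network 25≥23, price 102.40≤109.52).
S2: dominated by S10 (memory 230≥194, network 21≥2, price 5.38≤116.04).
S3: dominated by S10 (memory 230≥154, network 21≥5, price 5.38≤79.76).
S4: not dominated.
S5: dominated by S4 (memory 58≥11, network 22≥17, price 5.51≤96.90).
S6: not dominated.
S7: dominated by S10 (memory 230≥170, network 21≥3, price 5.38≤99.79).
S8: not dominated.
S9: dominated by S10 (memory 230≥98, network 21≥17, price 5.38≤19.56).
S10: not dominated (best memory).
Pareto-optimal: S4, S6, S8, S10 → 4.

4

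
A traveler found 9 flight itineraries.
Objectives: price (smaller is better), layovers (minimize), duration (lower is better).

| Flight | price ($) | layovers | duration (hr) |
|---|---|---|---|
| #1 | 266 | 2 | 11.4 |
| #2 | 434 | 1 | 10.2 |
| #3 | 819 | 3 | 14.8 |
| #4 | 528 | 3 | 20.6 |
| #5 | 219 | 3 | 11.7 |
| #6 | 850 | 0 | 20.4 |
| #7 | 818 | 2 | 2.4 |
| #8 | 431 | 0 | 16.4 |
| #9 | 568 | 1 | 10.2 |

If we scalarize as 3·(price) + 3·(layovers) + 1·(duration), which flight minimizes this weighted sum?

#5

#1: 3·266 + 3·2 + 1·11.4 = 815.4
#2: 3·434 + 3·1 + 1·10.2 = 1315.2
#3: 3·819 + 3·3 + 1·14.8 = 2480.8
#4: 3·528 + 3·3 + 1·20.6 = 1613.6
#5: 3·219 + 3·3 + 1·11.7 = 677.7
#6: 3·850 + 3·0 + 1·20.4 = 2570.4
#7: 3·818 + 3·2 + 1·2.4 = 2462.4
#8: 3·431 + 3·0 + 1·16.4 = 1309.4
#9: 3·568 + 3·1 + 1·10.2 = 1717.2
Lowest: #5 at 677.7.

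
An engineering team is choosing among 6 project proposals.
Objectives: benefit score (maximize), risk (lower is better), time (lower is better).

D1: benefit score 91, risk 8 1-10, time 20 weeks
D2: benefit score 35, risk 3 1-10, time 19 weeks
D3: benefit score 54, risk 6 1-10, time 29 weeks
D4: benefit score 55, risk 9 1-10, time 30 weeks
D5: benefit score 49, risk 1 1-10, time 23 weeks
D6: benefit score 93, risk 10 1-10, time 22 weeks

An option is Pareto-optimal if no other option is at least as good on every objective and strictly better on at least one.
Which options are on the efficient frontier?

D1: not dominated.
D2: not dominated (best time).
D3: not dominated.
D4: dominated by D1 (benefit score 91≥55, risk 8≤9, time 20≤30).
D5: not dominated (best risk).
D6: not dominated (best benefit score).

D1, D2, D3, D5, D6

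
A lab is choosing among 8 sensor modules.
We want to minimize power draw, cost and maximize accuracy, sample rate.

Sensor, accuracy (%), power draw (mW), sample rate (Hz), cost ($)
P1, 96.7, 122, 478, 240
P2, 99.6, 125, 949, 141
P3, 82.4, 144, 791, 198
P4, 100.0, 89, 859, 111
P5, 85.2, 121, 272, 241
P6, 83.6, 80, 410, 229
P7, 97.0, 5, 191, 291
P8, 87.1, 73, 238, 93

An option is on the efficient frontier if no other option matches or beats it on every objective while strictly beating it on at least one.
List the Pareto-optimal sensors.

P2, P4, P6, P7, P8

P1: dominated by P4 (accuracy 100.0≥96.7, power draw 89≤122, sample rate 859≥478, cost 111≤240).
P2: not dominated (best sample rate).
P3: dominated by P2 (accuracy 99.6≥82.4, power draw 125≤144, sample rate 949≥791, cost 141≤198).
P4: not dominated (best accuracy).
P5: dominated by P4 (accuracy 100.0≥85.2, power draw 89≤121, sample rate 859≥272, cost 111≤241).
P6: not dominated.
P7: not dominated (best power draw).
P8: not dominated (best cost).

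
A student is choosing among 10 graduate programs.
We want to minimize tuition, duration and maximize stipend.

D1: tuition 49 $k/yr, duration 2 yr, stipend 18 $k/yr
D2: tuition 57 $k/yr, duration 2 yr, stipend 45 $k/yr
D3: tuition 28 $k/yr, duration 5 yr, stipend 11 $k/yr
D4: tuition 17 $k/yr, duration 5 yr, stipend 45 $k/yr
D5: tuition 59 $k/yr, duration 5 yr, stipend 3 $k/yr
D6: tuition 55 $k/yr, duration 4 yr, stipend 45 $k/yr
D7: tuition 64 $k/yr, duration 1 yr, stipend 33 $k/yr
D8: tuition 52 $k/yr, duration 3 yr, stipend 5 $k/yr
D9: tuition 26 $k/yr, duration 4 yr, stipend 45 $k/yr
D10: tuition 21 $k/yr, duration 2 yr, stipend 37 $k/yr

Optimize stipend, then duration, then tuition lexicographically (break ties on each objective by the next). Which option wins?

First maximize stipend: best is 45, kept {D2, D4, D6, D9}.
Then minimize duration: best is 2, kept {D2}.

D2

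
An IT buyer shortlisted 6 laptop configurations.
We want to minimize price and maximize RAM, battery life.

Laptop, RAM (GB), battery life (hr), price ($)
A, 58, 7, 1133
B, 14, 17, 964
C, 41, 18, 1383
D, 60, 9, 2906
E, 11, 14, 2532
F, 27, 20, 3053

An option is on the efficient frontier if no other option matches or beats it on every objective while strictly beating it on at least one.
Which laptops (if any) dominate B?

A: worse on battery life (7 vs 17).
C: worse on price (1383 vs 964).
D: worse on battery life (9 vs 17).
E: worse on RAM (11 vs 14).
F: worse on price (3053 vs 964).
No option dominates B.

none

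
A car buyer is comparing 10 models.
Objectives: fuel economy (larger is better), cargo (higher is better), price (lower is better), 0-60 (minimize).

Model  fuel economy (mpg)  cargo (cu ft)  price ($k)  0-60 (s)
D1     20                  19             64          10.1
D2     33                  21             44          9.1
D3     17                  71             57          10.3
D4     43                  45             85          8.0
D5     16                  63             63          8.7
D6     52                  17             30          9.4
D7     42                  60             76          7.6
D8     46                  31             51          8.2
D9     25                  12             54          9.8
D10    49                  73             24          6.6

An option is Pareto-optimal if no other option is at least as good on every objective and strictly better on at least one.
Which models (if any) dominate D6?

none

D1: worse on fuel economy (20 vs 52).
D2: worse on fuel economy (33 vs 52).
D3: worse on fuel economy (17 vs 52).
D4: worse on fuel economy (43 vs 52).
D5: worse on fuel economy (16 vs 52).
D7: worse on fuel economy (42 vs 52).
D8: worse on fuel economy (46 vs 52).
D9: worse on fuel economy (25 vs 52).
D10: worse on fuel economy (49 vs 52).
No option dominates D6.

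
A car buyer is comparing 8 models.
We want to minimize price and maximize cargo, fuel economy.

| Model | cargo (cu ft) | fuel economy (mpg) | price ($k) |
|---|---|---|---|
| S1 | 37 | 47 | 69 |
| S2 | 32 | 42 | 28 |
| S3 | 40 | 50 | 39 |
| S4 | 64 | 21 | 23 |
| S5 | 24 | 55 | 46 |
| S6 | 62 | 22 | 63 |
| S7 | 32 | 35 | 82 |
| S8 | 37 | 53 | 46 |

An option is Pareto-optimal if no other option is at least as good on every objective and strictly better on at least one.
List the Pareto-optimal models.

S1: dominated by S3 (cargo 40≥37, fuel economy 50≥47, price 39≤69).
S2: not dominated.
S3: not dominated.
S4: not dominated (best cargo).
S5: not dominated (best fuel economy).
S6: not dominated.
S7: dominated by S1 (cargo 37≥32, fuel economy 47≥35, price 69≤82).
S8: not dominated.

S2, S3, S4, S5, S6, S8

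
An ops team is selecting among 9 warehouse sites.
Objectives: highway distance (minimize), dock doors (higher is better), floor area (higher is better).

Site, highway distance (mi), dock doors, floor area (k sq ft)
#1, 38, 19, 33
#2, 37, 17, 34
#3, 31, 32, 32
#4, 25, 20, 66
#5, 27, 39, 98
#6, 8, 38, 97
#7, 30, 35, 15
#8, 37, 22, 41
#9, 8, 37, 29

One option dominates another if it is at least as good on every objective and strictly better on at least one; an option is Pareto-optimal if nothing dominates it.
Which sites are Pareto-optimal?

#1: dominated by #4 (highway distance 25≤38, dock doors 20≥19, floor area 66≥33).
#2: dominated by #4 (highway distance 25≤37, dock doors 20≥17, floor area 66≥34).
#3: dominated by #5 (highway distance 27≤31, dock doors 39≥32, floor area 98≥32).
#4: dominated by #6 (highway distance 8≤25, dock doors 38≥20, floor area 97≥66).
#5: not dominated (best dock doors).
#6: not dominated.
#7: dominated by #5 (highway distance 27≤30, dock doors 39≥35, floor area 98≥15).
#8: dominated by #5 (highway distance 27≤37, dock doors 39≥22, floor area 98≥41).
#9: dominated by #6 (highway distance 8≤8, dock doors 38≥37, floor area 97≥29).

#5, #6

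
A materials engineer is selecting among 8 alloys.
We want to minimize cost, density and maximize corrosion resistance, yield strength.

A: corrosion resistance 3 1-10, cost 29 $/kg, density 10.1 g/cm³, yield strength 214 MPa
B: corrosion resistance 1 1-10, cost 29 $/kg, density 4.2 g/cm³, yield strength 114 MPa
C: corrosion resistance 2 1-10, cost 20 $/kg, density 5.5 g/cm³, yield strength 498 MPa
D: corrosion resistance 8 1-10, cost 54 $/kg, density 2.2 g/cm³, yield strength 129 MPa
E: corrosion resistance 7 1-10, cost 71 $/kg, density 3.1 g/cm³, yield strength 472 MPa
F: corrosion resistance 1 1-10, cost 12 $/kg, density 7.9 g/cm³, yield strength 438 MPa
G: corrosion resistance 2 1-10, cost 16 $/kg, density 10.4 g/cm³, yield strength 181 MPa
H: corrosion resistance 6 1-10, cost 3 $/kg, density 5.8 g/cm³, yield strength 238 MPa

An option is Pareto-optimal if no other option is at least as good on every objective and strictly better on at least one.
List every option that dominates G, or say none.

H: corrosion resistance 6≥2, cost 3≤16, density 5.8≤10.4, yield strength 238≥181 — dominates G.
Others (A, B, C, D, E, F) are each worse than G on at least one objective.

H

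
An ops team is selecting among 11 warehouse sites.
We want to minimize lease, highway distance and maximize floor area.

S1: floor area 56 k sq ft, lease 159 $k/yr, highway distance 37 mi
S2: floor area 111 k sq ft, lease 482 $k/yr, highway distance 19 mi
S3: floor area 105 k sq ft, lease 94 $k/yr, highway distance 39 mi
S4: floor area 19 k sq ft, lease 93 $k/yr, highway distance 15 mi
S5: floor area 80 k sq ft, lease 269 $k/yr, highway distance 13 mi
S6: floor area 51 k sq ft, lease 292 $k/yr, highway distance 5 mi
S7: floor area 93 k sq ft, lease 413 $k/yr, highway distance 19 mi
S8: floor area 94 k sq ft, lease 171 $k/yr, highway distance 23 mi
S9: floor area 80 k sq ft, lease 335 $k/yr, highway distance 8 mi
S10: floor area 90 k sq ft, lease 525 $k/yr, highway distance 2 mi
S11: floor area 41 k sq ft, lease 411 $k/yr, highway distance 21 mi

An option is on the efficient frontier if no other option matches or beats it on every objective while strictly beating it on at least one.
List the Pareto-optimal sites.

S1: not dominated.
S2: not dominated (best floor area).
S3: not dominated.
S4: not dominated (best lease).
S5: not dominated.
S6: not dominated.
S7: not dominated.
S8: not dominated.
S9: not dominated.
S10: not dominated (best highway distance).
S11: dominated by S5 (floor area 80≥41, lease 269≤411, highway distance 13≤21).

S1, S2, S3, S4, S5, S6, S7, S8, S9, S10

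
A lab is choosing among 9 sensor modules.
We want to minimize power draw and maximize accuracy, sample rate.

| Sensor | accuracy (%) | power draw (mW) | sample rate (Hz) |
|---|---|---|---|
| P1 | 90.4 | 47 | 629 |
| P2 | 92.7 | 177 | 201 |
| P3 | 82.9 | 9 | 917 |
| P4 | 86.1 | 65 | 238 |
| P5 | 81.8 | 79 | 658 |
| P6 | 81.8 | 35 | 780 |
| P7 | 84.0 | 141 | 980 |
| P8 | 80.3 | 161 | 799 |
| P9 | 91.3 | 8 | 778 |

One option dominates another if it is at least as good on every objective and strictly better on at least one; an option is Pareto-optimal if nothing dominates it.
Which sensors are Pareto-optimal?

P2, P3, P7, P9

P1: dominated by P9 (accuracy 91.3≥90.4, power draw 8≤47, sample rate 778≥629).
P2: not dominated (best accuracy).
P3: not dominated.
P4: dominated by P1 (accuracy 90.4≥86.1, power draw 47≤65, sample rate 629≥238).
P5: dominated by P3 (accuracy 82.9≥81.8, power draw 9≤79, sample rate 917≥658).
P6: dominated by P3 (accuracy 82.9≥81.8, power draw 9≤35, sample rate 917≥780).
P7: not dominated (best sample rate).
P8: dominated by P3 (accuracy 82.9≥80.3, power draw 9≤161, sample rate 917≥799).
P9: not dominated (best power draw).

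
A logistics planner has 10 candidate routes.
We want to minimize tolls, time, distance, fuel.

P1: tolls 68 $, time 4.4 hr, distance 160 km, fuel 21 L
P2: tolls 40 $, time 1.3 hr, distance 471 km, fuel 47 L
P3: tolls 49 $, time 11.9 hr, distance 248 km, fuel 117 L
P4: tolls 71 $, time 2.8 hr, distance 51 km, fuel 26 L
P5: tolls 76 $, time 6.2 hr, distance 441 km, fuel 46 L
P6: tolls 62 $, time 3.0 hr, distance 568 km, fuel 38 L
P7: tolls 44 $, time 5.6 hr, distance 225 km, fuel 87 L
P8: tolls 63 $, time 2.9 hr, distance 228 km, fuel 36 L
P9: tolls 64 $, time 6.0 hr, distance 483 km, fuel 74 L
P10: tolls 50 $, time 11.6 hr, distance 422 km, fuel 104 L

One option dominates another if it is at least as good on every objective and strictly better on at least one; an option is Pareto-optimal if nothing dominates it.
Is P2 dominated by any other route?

No

P1: worse on tolls (68 vs 40).
P3: worse on tolls (49 vs 40).
P4: worse on tolls (71 vs 40).
P5: worse on tolls (76 vs 40).
P6: worse on tolls (62 vs 40).
P7: worse on tolls (44 vs 40).
P8: worse on tolls (63 vs 40).
P9: worse on tolls (64 vs 40).
P10: worse on tolls (50 vs 40).
No option is at least as good as P2 on every objective and strictly better on one.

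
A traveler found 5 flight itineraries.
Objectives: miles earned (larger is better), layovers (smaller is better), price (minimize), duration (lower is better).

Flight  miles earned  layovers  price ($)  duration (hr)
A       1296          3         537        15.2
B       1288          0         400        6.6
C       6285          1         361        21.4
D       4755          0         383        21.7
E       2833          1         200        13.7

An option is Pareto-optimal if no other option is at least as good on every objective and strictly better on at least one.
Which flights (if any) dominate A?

E: miles earned 2833≥1296, layovers 1≤3, price 200≤537, duration 13.7≤15.2 — dominates A.
Others (B, C, D) are each worse than A on at least one objective.

E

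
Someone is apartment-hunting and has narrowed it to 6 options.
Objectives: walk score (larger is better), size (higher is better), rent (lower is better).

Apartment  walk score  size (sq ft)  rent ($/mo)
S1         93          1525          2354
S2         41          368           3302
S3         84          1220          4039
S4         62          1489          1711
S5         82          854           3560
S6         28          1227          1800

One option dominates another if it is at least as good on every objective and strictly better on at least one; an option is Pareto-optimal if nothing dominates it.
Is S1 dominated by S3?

S3 vs S1: S3 is worse on walk score (84 vs 93), so it does not dominate S1.

No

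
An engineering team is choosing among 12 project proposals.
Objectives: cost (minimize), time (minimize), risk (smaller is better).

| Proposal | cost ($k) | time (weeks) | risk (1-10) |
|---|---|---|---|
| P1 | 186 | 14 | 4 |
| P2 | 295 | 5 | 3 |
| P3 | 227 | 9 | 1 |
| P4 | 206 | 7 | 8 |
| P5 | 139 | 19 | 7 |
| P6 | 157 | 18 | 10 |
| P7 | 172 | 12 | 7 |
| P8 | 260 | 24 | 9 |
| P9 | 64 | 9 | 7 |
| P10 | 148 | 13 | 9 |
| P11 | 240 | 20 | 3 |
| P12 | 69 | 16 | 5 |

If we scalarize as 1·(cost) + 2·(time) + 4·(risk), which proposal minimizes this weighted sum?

P1: 1·186 + 2·14 + 4·4 = 230
P2: 1·295 + 2·5 + 4·3 = 317
P3: 1·227 + 2·9 + 4·1 = 249
P4: 1·206 + 2·7 + 4·8 = 252
P5: 1·139 + 2·19 + 4·7 = 205
P6: 1·157 + 2·18 + 4·10 = 233
P7: 1·172 + 2·12 + 4·7 = 224
P8: 1·260 + 2·24 + 4·9 = 344
P9: 1·64 + 2·9 + 4·7 = 110
P10: 1·148 + 2·13 + 4·9 = 210
P11: 1·240 + 2·20 + 4·3 = 292
P12: 1·69 + 2·16 + 4·5 = 121
Lowest: P9 at 110.

P9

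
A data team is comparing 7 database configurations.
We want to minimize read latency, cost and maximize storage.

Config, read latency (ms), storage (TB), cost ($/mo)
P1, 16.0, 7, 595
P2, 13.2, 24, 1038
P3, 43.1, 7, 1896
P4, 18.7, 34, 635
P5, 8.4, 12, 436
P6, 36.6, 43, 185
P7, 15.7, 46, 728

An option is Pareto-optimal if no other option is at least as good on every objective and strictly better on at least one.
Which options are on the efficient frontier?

P1: dominated by P5 (read latency 8.4≤16.0, storage 12≥7, cost 436≤595).
P2: not dominated.
P3: dominated by P1 (read latency 16.0≤43.1, storage 7≥7, cost 595≤1896).
P4: not dominated.
P5: not dominated (best read latency).
P6: not dominated (best cost).
P7: not dominated (best storage).

P2, P4, P5, P6, P7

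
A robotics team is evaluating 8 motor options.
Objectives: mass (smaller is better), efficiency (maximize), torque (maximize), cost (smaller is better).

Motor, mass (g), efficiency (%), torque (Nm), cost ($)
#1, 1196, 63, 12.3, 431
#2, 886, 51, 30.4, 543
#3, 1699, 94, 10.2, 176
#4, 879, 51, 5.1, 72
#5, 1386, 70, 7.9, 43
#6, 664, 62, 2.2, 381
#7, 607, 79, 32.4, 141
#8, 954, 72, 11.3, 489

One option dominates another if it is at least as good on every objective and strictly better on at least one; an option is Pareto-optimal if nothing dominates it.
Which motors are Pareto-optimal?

#1: dominated by #7 (mass 607≤1196, efficiency 79≥63, torque 32.4≥12.3, cost 141≤431).
#2: dominated by #7 (mass 607≤886, efficiency 79≥51, torque 32.4≥30.4, cost 141≤543).
#3: not dominated (best efficiency).
#4: not dominated.
#5: not dominated (best cost).
#6: dominated by #7 (mass 607≤664, efficiency 79≥62, torque 32.4≥2.2, cost 141≤381).
#7: not dominated (best mass).
#8: dominated by #7 (mass 607≤954, efficiency 79≥72, torque 32.4≥11.3, cost 141≤489).

#3, #4, #5, #7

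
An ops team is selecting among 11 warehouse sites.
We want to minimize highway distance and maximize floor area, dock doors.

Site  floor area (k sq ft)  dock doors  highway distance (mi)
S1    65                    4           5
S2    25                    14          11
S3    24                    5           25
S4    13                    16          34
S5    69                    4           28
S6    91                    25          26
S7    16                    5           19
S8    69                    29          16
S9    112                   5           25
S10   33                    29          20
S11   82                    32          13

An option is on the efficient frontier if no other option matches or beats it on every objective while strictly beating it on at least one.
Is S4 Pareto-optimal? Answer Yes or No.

S6 vs S4: floor area 91≥13, dock doors 25≥16, highway distance 26≤34 — S6 is at least as good on every objective and strictly better on at least one, so S6 dominates S4.

No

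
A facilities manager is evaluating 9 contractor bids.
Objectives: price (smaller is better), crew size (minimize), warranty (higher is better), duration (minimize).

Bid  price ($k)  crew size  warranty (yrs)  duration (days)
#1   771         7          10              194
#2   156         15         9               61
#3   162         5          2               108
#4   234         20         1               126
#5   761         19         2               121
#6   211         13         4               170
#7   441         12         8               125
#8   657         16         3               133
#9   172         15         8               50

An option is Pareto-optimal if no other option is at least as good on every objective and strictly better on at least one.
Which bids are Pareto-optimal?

#1: not dominated (best warranty).
#2: not dominated (best price).
#3: not dominated (best crew size).
#4: dominated by #2 (price 156≤234, crew size 15≤20, warranty 9≥1, duration 61≤126).
#5: dominated by #2 (price 156≤761, crew size 15≤19, warranty 9≥2, duration 61≤121).
#6: not dominated.
#7: not dominated.
#8: dominated by #2 (price 156≤657, crew size 15≤16, warranty 9≥3, duration 61≤133).
#9: not dominated (best duration).

#1, #2, #3, #6, #7, #9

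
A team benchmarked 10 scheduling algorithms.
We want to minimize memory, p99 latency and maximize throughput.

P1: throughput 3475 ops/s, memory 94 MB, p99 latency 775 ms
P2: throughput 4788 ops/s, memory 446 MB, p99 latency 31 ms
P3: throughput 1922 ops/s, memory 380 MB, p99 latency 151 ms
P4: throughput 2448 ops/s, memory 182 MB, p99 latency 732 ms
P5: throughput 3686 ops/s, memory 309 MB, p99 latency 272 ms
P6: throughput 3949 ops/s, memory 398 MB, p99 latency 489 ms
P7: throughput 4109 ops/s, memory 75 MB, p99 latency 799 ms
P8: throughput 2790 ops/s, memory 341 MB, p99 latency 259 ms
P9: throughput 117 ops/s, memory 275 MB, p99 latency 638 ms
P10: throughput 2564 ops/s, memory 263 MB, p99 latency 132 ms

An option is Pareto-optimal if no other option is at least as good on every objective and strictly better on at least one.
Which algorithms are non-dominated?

P1: not dominated.
P2: not dominated (best throughput).
P3: dominated by P10 (throughput 2564≥1922, memory 263≤380, p99 latency 132≤151).
P4: not dominated.
P5: not dominated.
P6: not dominated.
P7: not dominated (best memory).
P8: not dominated.
P9: dominated by P10 (throughput 2564≥117, memory 263≤275, p99 latency 132≤638).
P10: not dominated.

P1, P2, P4, P5, P6, P7, P8, P10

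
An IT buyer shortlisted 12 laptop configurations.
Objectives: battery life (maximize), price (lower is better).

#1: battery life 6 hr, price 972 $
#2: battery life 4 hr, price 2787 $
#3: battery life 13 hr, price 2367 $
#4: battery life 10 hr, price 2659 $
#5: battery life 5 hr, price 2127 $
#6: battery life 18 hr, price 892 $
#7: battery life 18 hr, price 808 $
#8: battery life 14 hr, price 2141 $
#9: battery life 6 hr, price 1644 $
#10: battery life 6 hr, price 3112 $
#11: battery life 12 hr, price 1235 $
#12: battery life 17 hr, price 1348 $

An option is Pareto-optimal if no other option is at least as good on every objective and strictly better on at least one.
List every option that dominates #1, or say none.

#6: battery life 18≥6, price 892≤972 — dominates #1.
#7: battery life 18≥6, price 808≤972 — dominates #1.
Others (#2, #3, #4, #5, #8, #9, #10, #11, #12) are each worse than #1 on at least one objective.

#6, #7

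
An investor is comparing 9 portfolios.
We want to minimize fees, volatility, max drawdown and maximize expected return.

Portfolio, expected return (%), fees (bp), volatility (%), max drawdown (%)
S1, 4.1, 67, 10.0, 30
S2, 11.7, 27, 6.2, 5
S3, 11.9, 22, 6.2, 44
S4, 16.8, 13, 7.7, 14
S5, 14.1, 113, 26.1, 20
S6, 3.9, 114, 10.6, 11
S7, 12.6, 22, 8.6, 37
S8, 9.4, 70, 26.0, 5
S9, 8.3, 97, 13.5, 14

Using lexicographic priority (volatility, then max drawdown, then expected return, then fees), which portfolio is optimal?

S2

First minimize volatility: best is 6.2, kept {S2, S3}.
Then minimize max drawdown: best is 5, kept {S2}.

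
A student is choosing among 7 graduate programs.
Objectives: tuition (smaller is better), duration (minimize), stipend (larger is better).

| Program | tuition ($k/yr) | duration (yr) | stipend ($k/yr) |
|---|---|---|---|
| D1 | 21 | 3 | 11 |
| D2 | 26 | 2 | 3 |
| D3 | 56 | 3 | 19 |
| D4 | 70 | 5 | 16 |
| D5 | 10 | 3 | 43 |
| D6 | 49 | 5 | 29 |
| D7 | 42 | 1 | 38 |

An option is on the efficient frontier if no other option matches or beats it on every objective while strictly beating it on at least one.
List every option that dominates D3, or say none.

D5: tuition 10≤56, duration 3≤3, stipend 43≥19 — dominates D3.
D7: tuition 42≤56, duration 1≤3, stipend 38≥19 — dominates D3.
Others (D1, D2, D4, D6) are each worse than D3 on at least one objective.

D5, D7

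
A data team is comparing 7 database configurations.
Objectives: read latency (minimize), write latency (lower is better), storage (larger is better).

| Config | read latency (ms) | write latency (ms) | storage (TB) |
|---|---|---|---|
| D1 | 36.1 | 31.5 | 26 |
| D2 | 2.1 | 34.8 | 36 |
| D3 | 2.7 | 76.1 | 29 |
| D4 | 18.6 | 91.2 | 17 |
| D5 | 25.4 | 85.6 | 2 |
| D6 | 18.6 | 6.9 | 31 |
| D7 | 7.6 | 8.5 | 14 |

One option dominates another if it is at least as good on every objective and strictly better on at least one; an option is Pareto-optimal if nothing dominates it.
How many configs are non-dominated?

3

D1: dominated by D6 (read latency 18.6≤36.1, write latency 6.9≤31.5, storage 31≥26).
D2: not dominated (best read latency).
D3: dominated by D2 (read latency 2.1≤2.7, write latency 34.8≤76.1, storage 36≥29).
D4: dominated by D2 (read latency 2.1≤18.6, write latency 34.8≤91.2, storage 36≥17).
D5: dominated by D2 (read latency 2.1≤25.4, write latency 34.8≤85.6, storage 36≥2).
D6: not dominated (best write latency).
D7: not dominated.
Pareto-optimal: D2, D6, D7 → 3.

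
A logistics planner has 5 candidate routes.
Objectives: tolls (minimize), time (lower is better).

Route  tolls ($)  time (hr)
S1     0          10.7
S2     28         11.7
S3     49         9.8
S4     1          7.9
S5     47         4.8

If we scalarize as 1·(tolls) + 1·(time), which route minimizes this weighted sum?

S4

S1: 1·0 + 1·10.7 = 10.7
S2: 1·28 + 1·11.7 = 39.7
S3: 1·49 + 1·9.8 = 58.8
S4: 1·1 + 1·7.9 = 8.9
S5: 1·47 + 1·4.8 = 51.8
Lowest: S4 at 8.9.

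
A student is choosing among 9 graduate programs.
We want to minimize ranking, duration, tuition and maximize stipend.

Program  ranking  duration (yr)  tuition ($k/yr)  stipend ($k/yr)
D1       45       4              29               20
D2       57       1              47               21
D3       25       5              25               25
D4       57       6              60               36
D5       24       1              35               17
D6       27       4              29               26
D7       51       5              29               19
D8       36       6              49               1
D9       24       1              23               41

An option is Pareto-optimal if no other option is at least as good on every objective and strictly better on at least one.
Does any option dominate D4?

Yes

D9 vs D4: ranking 24≤57, duration 1≤6, tuition 23≤60, stipend 41≥36 — D9 is at least as good on every objective and strictly better on at least one, so D9 dominates D4.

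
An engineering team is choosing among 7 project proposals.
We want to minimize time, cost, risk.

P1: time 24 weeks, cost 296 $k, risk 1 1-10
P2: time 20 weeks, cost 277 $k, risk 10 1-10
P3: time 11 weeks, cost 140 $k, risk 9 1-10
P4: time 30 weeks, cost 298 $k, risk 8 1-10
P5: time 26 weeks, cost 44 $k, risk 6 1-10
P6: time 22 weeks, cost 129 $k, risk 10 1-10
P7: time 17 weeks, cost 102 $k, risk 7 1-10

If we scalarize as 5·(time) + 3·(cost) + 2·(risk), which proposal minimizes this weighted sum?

P1: 5·24 + 3·296 + 2·1 = 1010
P2: 5·20 + 3·277 + 2·10 = 951
P3: 5·11 + 3·140 + 2·9 = 493
P4: 5·30 + 3·298 + 2·8 = 1060
P5: 5·26 + 3·44 + 2·6 = 274
P6: 5·22 + 3·129 + 2·10 = 517
P7: 5·17 + 3·102 + 2·7 = 405
Lowest: P5 at 274.

P5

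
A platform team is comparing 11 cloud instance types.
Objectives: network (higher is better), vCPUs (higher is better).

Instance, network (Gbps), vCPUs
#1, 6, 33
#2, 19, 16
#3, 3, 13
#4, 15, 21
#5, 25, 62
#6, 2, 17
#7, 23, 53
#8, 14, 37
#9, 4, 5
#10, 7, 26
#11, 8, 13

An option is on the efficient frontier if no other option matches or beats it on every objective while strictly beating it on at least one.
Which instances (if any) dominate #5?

#1: worse on network (6 vs 25).
#2: worse on network (19 vs 25).
#3: worse on network (3 vs 25).
#4: worse on network (15 vs 25).
#6: worse on network (2 vs 25).
#7: worse on network (23 vs 25).
#8: worse on network (14 vs 25).
#9: worse on network (4 vs 25).
#10: worse on network (7 vs 25).
#11: worse on network (8 vs 25).
No option dominates #5.

none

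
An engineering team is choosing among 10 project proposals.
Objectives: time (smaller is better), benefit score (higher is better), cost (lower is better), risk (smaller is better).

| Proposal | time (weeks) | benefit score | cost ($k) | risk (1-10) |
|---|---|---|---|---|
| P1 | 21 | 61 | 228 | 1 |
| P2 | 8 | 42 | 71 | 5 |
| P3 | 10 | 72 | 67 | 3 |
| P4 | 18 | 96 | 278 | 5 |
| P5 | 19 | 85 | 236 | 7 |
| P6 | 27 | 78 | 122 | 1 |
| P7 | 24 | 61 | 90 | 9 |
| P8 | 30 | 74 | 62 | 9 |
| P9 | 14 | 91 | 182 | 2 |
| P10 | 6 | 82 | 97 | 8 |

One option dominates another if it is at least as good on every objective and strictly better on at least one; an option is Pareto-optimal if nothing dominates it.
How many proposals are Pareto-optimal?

8

P1: not dominated.
P2: not dominated.
P3: not dominated.
P4: not dominated (best benefit score).
P5: dominated by P9 (time 14≤19, benefit score 91≥85, cost 182≤236, risk 2≤7).
P6: not dominated.
P7: dominated by P3 (time 10≤24, benefit score 72≥61, cost 67≤90, risk 3≤9).
P8: not dominated (best cost).
P9: not dominated.
P10: not dominated (best time).
Pareto-optimal: P1, P2, P3, P4, P6, P8, P9, P10 → 8.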